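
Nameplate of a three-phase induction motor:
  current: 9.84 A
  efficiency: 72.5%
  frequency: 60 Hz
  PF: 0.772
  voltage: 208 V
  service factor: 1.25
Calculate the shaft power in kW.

P_in = √3·V·I·cosφ = 1.732 × 208 × 9.84 × 0.772 = 2737 W
P_out = η·P_in = 0.725 × 2737 = 1984 W

1.98 kW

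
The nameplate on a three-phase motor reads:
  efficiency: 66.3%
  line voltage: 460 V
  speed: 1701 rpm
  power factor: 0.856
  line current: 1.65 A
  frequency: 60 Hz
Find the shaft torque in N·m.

P_in = √3·V·I·cosφ = 1.732 × 460 × 1.65 × 0.856 = 1125 W
P_out = η·P_in = 0.663 × 1125 = 746 W
n = 1701 rpm
ω = 2π×1701/60 = 178.1 rad/s
τ = P_out/ω = 746/178.1 = 4.19 N·m

4.19 N·m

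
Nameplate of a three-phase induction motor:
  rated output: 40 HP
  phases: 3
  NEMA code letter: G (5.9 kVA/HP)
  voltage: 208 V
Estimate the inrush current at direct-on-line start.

S_LR = 5.9 × 40 = 236 kVA
I_LR = S_LR/(√3·V_L) = 236000/(1.732×208) = 655 A

655 A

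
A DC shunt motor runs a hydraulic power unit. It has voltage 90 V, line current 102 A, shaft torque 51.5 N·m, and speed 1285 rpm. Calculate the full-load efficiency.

75.5 %

ω = 2π × 1285/60 = 134.6 rad/s; P_out = τω = 51.5 × 134.6 = 6932 W
P_in = V·I = 90 × 102 = 9180 W
η = P_out / P_in = 6932 / 9180 = 0.755 = 75.5%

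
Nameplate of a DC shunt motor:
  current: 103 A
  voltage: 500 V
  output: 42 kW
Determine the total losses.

9.5 kW

P_in = V·I = 500×103 = 51500 W
P_out = 42000 W
Losses = P_in − P_out = 51500 − 42000 = 9500 W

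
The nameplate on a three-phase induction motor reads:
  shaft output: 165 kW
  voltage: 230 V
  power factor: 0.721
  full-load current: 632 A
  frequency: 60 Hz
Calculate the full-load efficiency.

90.9 %

P_out = 165 kW = 165000 W
P_in = √3·V_L·I_L·cosφ = 1.732 × 230 × 632 × 0.721 = 181521 W
η = P_out / P_in = 165000 / 181521 = 0.909 = 90.9%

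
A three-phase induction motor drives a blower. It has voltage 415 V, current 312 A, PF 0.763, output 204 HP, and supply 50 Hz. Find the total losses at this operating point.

18900 W

P_in = √3·V·I·cosφ = 1.732×415×312×0.763 = 171110 W
P_out = 204×746 = 152184 W
Losses = P_in − P_out = 171110 − 152184 = 18926 W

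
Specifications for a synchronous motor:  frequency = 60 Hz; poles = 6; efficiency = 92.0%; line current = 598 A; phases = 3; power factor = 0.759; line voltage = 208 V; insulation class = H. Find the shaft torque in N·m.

P_in = √3·V·I·cosφ = 1.732 × 208 × 598 × 0.759 = 163514 W
P_out = η·P_in = 0.92 × 163514 = 150433 W
n = n_s = 120×60/6 = 1200 rpm (synchronous)
ω = 2π×1200/60 = 125.7 rad/s
τ = P_out/ω = 150433/125.7 = 1200 N·m

1200 N·m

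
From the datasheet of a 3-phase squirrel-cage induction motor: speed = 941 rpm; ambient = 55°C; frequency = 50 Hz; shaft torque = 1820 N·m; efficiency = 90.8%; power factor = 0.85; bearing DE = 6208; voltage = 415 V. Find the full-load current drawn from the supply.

ω = 2π×941/60 = 98.54 rad/s; P_out = τω = 1820 × 98.54 = 179343 W
P_in = P_out / η = 179343 / 0.908 = 197514 W
I_L = P_in / (√3·V_L·cosφ) = 197514 / (1.732 × 415 × 0.85) = 323 A

323 A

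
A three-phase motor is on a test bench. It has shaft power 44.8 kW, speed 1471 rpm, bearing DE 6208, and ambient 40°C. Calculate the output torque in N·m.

291 N·m

ω = 2π × 1471/60 = 154 rad/s
τ = P/ω = 44800/154 = 291 N·m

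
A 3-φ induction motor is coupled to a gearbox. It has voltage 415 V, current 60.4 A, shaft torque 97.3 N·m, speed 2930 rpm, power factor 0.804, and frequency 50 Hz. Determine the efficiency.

ω = 2π × 2930/60 = 306.8 rad/s; P_out = τω = 97.3 × 306.8 = 29852 W
P_in = √3·V_L·I_L·cosφ = 1.732 × 415 × 60.4 × 0.804 = 34905 W
η = P_out / P_in = 29852 / 34905 = 0.855 = 85.5%

85.5 %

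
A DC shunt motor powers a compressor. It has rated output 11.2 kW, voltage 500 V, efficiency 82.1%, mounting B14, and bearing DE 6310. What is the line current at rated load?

27.3 A

P_out = 11.2 kW = 11200 W
P_in = P_out / η = 11200 / 0.821 = 13642 W
I = P_in / V = 13642 / 500 = 27.3 A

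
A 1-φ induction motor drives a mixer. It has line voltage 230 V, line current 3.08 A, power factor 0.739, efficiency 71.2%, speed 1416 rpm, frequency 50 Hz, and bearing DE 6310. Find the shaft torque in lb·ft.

1.85 lb·ft

P_in = V·I·cosφ = 230 × 3.08 × 0.739 = 524 W
P_out = η·P_in = 0.712 × 524 = 373 W
n = 1416 rpm
ω = 2π×1416/60 = 148.3 rad/s
τ = P_out/ω = 373/148.3 = 2.515 N·m
In lb·ft: 2.515/1.356 = 1.85 lb·ft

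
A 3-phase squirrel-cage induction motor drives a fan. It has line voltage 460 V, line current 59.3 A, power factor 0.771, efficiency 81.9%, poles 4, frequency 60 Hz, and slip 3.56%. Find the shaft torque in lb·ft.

P_in = √3·V·I·cosφ = 1.732 × 460 × 59.3 × 0.771 = 36426 W
P_out = η·P_in = 0.819 × 36426 = 29833 W
n_s = 120×60/4 = 1800 rpm; n = 1800×(1−0.0356) = 1736 rpm
ω = 2π×1736/60 = 181.8 rad/s
τ = P_out/ω = 29833/181.8 = 164.1 N·m
In lb·ft: 164.1/1.356 = 121 lb·ft

121 lb·ft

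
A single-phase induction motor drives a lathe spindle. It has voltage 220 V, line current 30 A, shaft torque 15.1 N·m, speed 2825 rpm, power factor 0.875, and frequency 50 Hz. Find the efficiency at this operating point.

ω = 2π × 2825/60 = 295.8 rad/s; P_out = τω = 15.1 × 295.8 = 4467 W
P_in = V·I·cosφ = 220 × 30 × 0.875 = 5775 W
η = P_out / P_in = 4467 / 5775 = 0.774 = 77.4%

77.4 %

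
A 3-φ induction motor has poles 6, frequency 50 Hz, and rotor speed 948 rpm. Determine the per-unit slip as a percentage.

5.2 %

n_s = 120f/p = 120×50/6 = 1000 rpm
s = (n_s − n)/n_s = (1000 − 948)/1000 = 0.0520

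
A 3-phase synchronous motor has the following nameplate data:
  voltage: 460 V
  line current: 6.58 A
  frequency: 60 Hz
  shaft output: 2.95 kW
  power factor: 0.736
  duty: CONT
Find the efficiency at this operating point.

P_out = 2.95 kW = 2950 W
P_in = √3·V_L·I_L·cosφ = 1.732 × 460 × 6.58 × 0.736 = 3858 W
η = P_out / P_in = 2950 / 3858 = 0.765 = 76.5%

76.5 %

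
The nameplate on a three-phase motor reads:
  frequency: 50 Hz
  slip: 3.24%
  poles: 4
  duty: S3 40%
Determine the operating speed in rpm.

n_s = 120f/p = 120×50/4 = 1500 rpm
n = n_s(1 − s) = 1500 × (1 − 0.0324) = 1451 rpm

1451 rpm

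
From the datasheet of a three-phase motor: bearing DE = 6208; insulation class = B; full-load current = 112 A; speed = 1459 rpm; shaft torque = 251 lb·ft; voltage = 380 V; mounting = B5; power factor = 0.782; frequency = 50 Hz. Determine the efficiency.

90.2 %

τ = 251 lb·ft × 1.356 = 340.4 N·m
ω = 2π × 1459/60 = 152.8 rad/s; P_out = τω = 340.4 × 152.8 = 52013 W
P_in = √3·V_L·I_L·cosφ = 1.732 × 380 × 112 × 0.782 = 57644 W
η = P_out / P_in = 52013 / 57644 = 0.902 = 90.2%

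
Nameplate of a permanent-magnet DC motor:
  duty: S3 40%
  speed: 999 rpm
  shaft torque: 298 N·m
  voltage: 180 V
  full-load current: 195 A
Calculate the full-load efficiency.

ω = 2π × 999/60 = 104.6 rad/s; P_out = τω = 298 × 104.6 = 31171 W
P_in = V·I = 180 × 195 = 35100 W
η = P_out / P_in = 31171 / 35100 = 0.888 = 88.8%

88.8 %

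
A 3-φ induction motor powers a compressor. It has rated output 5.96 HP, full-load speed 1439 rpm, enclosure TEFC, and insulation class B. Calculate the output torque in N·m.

29.5 N·m

P_out = 5.96 × 746 = 4446 W
ω = 2π × 1439/60 = 150.7 rad/s
τ = P_out/ω = 4446/150.7 = 29.5 N·m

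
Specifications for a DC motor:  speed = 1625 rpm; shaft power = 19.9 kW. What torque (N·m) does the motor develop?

117 N·m

ω = 2π × 1625/60 = 170.2 rad/s
τ = P/ω = 19900/170.2 = 117 N·m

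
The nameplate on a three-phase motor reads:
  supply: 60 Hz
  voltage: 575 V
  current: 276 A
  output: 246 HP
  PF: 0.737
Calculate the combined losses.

19.1 kW

P_in = √3·V·I·cosφ = 1.732×575×276×0.737 = 202578 W
P_out = 246×746 = 183516 W
Losses = P_in − P_out = 202578 − 183516 = 19062 W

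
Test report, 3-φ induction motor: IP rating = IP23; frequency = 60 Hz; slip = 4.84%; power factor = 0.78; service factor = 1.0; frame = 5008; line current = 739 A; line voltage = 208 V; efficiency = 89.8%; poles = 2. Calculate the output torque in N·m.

520 N·m

P_in = √3·V·I·cosφ = 1.732 × 208 × 739 × 0.78 = 207659 W
P_out = η·P_in = 0.898 × 207659 = 186478 W
n_s = 120×60/2 = 3600 rpm; n = 3600×(1−0.0484) = 3426 rpm
ω = 2π×3426/60 = 358.8 rad/s
τ = P_out/ω = 186478/358.8 = 520 N·m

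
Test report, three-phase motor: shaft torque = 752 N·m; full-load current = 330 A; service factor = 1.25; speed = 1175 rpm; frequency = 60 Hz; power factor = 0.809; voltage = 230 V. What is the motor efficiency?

ω = 2π × 1175/60 = 123 rad/s; P_out = τω = 752 × 123 = 92496 W
P_in = √3·V_L·I_L·cosφ = 1.732 × 230 × 330 × 0.809 = 106350 W
η = P_out / P_in = 92496 / 106350 = 0.870 = 87.0%

87.0 %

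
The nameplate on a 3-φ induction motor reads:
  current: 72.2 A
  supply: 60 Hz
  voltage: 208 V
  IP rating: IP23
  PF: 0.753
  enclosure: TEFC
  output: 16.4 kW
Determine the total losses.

P_in = √3·V·I·cosφ = 1.732×208×72.2×0.753 = 19586 W
P_out = 16400 W
Losses = P_in − P_out = 19586 − 16400 = 3186 W

3.19 kW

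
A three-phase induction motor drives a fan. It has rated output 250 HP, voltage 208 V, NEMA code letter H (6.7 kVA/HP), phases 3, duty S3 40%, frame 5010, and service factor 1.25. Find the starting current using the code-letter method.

4650 A

S_LR = 6.7 × 250 = 1675 kVA
I_LR = S_LR/(√3·V_L) = 1675000/(1.732×208) = 4650 A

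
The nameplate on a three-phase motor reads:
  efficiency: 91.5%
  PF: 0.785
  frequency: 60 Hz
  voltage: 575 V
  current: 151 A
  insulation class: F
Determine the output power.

108 kW

P_in = √3·V·I·cosφ = 1.732 × 575 × 151 × 0.785 = 118049 W
P_out = η·P_in = 0.915 × 118049 = 108015 W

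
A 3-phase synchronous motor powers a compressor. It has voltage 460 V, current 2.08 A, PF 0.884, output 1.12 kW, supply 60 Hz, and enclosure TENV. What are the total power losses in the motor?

P_in = √3·V·I·cosφ = 1.732×460×2.08×0.884 = 1465 W
P_out = 1120 W
Losses = P_in − P_out = 1465 − 1120 = 345 W

345 W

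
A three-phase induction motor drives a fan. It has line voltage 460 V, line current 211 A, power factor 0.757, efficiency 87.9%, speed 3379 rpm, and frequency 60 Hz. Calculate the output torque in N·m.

P_in = √3·V·I·cosφ = 1.732 × 460 × 211 × 0.757 = 127258 W
P_out = η·P_in = 0.879 × 127258 = 111860 W
n = 3379 rpm
ω = 2π×3379/60 = 353.8 rad/s
τ = P_out/ω = 111860/353.8 = 316 N·m

316 N·m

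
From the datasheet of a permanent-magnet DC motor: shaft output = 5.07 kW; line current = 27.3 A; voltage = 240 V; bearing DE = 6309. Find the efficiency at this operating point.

77.4 %

P_out = 5.07 kW = 5070 W
P_in = V·I = 240 × 27.3 = 6552 W
η = P_out / P_in = 5070 / 6552 = 0.774 = 77.4%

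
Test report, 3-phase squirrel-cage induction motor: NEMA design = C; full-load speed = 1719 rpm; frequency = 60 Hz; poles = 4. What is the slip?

n_s = 120f/p = 120×60/4 = 1800 rpm
s = (n_s − n)/n_s = (1800 − 1719)/1800 = 0.0450

4.50 %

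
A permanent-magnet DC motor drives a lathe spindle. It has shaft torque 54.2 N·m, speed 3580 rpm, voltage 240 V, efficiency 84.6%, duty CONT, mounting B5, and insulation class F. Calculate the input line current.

ω = 2π×3580/60 = 374.9 rad/s; P_out = τω = 54.2 × 374.9 = 20320 W
P_in = P_out / η = 20320 / 0.846 = 24019 W
I = P_in / V = 24019 / 240 = 100 A

100 A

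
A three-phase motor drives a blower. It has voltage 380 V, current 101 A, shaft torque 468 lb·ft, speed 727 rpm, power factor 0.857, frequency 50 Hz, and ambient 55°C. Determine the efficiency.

84.8 %

τ = 468 lb·ft × 1.356 = 634.6 N·m
ω = 2π × 727/60 = 76.13 rad/s; P_out = τω = 634.6 × 76.13 = 48312 W
P_in = √3·V_L·I_L·cosφ = 1.732 × 380 × 101 × 0.857 = 56968 W
η = P_out / P_in = 48312 / 56968 = 0.848 = 84.8%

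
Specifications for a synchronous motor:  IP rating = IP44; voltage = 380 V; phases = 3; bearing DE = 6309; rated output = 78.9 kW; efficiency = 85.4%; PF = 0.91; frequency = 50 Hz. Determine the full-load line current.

154 A

P_out = 78.9 kW = 78900 W
P_in = P_out / η = 78900 / 0.854 = 92389 W
I_L = P_in / (√3·V_L·cosφ) = 92389 / (1.732 × 380 × 0.91) = 154 A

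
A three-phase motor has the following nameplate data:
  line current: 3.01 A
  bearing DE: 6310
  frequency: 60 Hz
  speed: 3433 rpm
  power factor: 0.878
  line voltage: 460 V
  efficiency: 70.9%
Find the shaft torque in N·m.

P_in = √3·V·I·cosφ = 1.732 × 460 × 3.01 × 0.878 = 2106 W
P_out = η·P_in = 0.709 × 2106 = 1493 W
n = 3433 rpm
ω = 2π×3433/60 = 359.5 rad/s
τ = P_out/ω = 1493/359.5 = 4.15 N·m

4.15 N·m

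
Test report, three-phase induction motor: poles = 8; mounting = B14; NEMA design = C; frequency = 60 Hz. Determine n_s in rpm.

n_s = 120f/p = 120×60/8 = 900 rpm

900 rpm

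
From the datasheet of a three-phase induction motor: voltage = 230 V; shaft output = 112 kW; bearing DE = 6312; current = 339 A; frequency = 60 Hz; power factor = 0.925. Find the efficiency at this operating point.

89.7 %

P_out = 112 kW = 112000 W
P_in = √3·V_L·I_L·cosφ = 1.732 × 230 × 339 × 0.925 = 124916 W
η = P_out / P_in = 112000 / 124916 = 0.897 = 89.7%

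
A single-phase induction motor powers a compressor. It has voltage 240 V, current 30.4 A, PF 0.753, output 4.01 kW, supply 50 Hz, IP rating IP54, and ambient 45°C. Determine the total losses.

P_in = V·I·cosφ = 240×30.4×0.753 = 5494 W
P_out = 4010 W
Losses = P_in − P_out = 5494 − 4010 = 1484 W

1.48 kW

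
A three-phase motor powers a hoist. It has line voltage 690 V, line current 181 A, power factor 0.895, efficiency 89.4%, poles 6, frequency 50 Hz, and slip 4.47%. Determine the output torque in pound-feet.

P_in = √3·V·I·cosφ = 1.732 × 690 × 181 × 0.895 = 193597 W
P_out = η·P_in = 0.894 × 193597 = 173076 W
n_s = 120×50/6 = 1000 rpm; n = 1000×(1−0.0447) = 955 rpm
ω = 2π×955/60 = 100 rad/s
τ = P_out/ω = 173076/100 = 1731 N·m
In lb·ft: 1731/1.356 = 1280 lb·ft

1280 lb·ft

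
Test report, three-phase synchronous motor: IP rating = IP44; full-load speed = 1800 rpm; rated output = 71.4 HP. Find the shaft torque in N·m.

283 N·m

P_out = 71.4 × 746 = 53264 W
ω = 2π × 1800/60 = 188.5 rad/s
τ = P_out/ω = 53264/188.5 = 283 N·m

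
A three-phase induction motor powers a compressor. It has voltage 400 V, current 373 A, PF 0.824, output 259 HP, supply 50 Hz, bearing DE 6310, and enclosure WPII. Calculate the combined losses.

P_in = √3·V·I·cosφ = 1.732×400×373×0.824 = 212933 W
P_out = 259×746 = 193214 W
Losses = P_in − P_out = 212933 − 193214 = 19719 W

19.7 kW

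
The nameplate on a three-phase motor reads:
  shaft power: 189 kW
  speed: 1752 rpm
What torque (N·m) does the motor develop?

1030 N·m

ω = 2π × 1752/60 = 183.5 rad/s
τ = P/ω = 189000/183.5 = 1030 N·m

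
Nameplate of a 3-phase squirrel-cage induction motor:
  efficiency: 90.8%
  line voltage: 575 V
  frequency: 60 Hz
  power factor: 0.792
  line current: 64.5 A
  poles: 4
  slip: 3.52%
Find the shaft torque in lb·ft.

187 lb·ft

P_in = √3·V·I·cosφ = 1.732 × 575 × 64.5 × 0.792 = 50875 W
P_out = η·P_in = 0.908 × 50875 = 46195 W
n_s = 120×60/4 = 1800 rpm; n = 1800×(1−0.0352) = 1737 rpm
ω = 2π×1737/60 = 181.9 rad/s
τ = P_out/ω = 46195/181.9 = 254 N·m
In lb·ft: 254/1.356 = 187 lb·ft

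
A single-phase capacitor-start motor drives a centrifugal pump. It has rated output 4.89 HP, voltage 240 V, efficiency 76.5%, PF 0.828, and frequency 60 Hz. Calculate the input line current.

P_out = 4.89 × 746 = 3648 W
P_in = P_out / η = 3648 / 0.765 = 4769 W
I = P_in / (V·cosφ) = 4769 / (240 × 0.828) = 24 A

24 A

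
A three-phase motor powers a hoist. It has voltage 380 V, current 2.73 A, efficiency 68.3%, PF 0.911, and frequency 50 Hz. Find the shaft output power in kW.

P_in = √3·V·I·cosφ = 1.732 × 380 × 2.73 × 0.911 = 1637 W
P_out = η·P_in = 0.683 × 1637 = 1118 W

1.12 kW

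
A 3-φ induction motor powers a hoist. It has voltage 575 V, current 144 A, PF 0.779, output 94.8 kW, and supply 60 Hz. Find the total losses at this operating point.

16900 W

P_in = √3·V·I·cosφ = 1.732×575×144×0.779 = 111716 W
P_out = 94800 W
Losses = P_in − P_out = 111716 − 94800 = 16916 W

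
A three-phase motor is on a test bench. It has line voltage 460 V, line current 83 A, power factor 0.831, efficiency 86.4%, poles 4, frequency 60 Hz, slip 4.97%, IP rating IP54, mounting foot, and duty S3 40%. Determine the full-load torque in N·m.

265 N·m

P_in = √3·V·I·cosφ = 1.732 × 460 × 83 × 0.831 = 54952 W
P_out = η·P_in = 0.864 × 54952 = 47479 W
n_s = 120×60/4 = 1800 rpm; n = 1800×(1−0.0497) = 1711 rpm
ω = 2π×1711/60 = 179.2 rad/s
τ = P_out/ω = 47479/179.2 = 265 N·m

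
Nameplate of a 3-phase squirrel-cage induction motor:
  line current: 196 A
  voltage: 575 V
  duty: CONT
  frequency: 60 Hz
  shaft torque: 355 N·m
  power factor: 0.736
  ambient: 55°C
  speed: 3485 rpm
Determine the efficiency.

90.2 %

ω = 2π × 3485/60 = 364.9 rad/s; P_out = τω = 355 × 364.9 = 129540 W
P_in = √3·V_L·I_L·cosφ = 1.732 × 575 × 196 × 0.736 = 143665 W
η = P_out / P_in = 129540 / 143665 = 0.902 = 90.2%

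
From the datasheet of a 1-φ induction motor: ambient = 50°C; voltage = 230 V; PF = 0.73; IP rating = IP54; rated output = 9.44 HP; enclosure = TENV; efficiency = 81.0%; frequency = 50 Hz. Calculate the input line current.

51.8 A

P_out = 9.44 × 746 = 7042 W
P_in = P_out / η = 7042 / 0.810 = 8694 W
I = P_in / (V·cosφ) = 8694 / (230 × 0.73) = 51.8 A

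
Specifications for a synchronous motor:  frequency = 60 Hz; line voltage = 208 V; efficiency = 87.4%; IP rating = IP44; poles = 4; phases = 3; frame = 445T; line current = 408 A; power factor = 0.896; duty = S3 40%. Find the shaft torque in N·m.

611 N·m

P_in = √3·V·I·cosφ = 1.732 × 208 × 408 × 0.896 = 131698 W
P_out = η·P_in = 0.874 × 131698 = 115104 W
n = n_s = 120×60/4 = 1800 rpm (synchronous)
ω = 2π×1800/60 = 188.5 rad/s
τ = P_out/ω = 115104/188.5 = 611 N·m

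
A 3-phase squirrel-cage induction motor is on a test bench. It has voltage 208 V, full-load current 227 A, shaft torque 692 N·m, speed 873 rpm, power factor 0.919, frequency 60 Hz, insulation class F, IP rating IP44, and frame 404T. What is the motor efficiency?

84.2 %

ω = 2π × 873/60 = 91.42 rad/s; P_out = τω = 692 × 91.42 = 63263 W
P_in = √3·V_L·I_L·cosφ = 1.732 × 208 × 227 × 0.919 = 75154 W
η = P_out / P_in = 63263 / 75154 = 0.842 = 84.2%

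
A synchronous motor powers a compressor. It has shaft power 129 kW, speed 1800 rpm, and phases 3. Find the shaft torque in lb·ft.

ω = 2π × 1800/60 = 188.5 rad/s
τ = P/ω = 129000/188.5 = 684.4 N·m
In lb·ft: 684.4/1.356 = 505 lb·ft

505 lb·ft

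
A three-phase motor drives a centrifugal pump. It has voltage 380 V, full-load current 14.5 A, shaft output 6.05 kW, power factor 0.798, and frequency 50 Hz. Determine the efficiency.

P_out = 6.05 kW = 6050 W
P_in = √3·V_L·I_L·cosφ = 1.732 × 380 × 14.5 × 0.798 = 7616 W
η = P_out / P_in = 6050 / 7616 = 0.794 = 79.4%

79.4 %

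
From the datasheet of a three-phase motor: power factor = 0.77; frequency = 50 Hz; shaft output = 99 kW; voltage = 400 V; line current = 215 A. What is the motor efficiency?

86.3 %

P_out = 99 kW = 99000 W
P_in = √3·V_L·I_L·cosφ = 1.732 × 400 × 215 × 0.77 = 114693 W
η = P_out / P_in = 99000 / 114693 = 0.863 = 86.3%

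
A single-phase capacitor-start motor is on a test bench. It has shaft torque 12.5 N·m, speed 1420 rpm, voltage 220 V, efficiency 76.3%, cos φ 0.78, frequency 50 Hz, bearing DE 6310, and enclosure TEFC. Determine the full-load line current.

ω = 2π×1420/60 = 148.7 rad/s; P_out = τω = 12.5 × 148.7 = 1859 W
P_in = P_out / η = 1859 / 0.763 = 2436 W
I = P_in / (V·cosφ) = 2436 / (220 × 0.78) = 14.2 A

14.2 A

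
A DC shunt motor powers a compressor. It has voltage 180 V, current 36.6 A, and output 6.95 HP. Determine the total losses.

P_in = V·I = 180×36.6 = 6588 W
P_out = 6.95×746 = 5185 W
Losses = P_in − P_out = 6588 − 5185 = 1403 W

1400 W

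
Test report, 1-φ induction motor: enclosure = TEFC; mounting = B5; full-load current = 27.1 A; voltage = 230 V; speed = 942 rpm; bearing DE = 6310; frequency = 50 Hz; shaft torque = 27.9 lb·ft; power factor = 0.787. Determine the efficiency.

76.1 %

τ = 27.9 lb·ft × 1.356 = 37.83 N·m
ω = 2π × 942/60 = 98.65 rad/s; P_out = τω = 37.83 × 98.65 = 3732 W
P_in = V·I·cosφ = 230 × 27.1 × 0.787 = 4905 W
η = P_out / P_in = 3732 / 4905 = 0.761 = 76.1%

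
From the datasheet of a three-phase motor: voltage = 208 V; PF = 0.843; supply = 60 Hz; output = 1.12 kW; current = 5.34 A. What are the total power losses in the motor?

502 W

P_in = √3·V·I·cosφ = 1.732×208×5.34×0.843 = 1622 W
P_out = 1120 W
Losses = P_in − P_out = 1622 − 1120 = 502 W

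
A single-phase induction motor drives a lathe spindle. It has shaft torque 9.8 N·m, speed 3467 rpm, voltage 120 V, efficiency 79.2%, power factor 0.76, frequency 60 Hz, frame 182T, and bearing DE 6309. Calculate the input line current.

49.3 A

ω = 2π×3467/60 = 363.1 rad/s; P_out = τω = 9.8 × 363.1 = 3558 W
P_in = P_out / η = 3558 / 0.792 = 4492 W
I = P_in / (V·cosφ) = 4492 / (120 × 0.76) = 49.3 A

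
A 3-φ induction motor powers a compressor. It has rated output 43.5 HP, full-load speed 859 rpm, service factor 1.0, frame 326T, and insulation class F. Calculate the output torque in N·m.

361 N·m

P_out = 43.5 × 746 = 32451 W
ω = 2π × 859/60 = 89.95 rad/s
τ = P_out/ω = 32451/89.95 = 361 N·m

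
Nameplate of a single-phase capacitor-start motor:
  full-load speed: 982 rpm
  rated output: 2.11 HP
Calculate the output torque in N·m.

15.3 N·m

P_out = 2.11 × 746 = 1574 W
ω = 2π × 982/60 = 102.8 rad/s
τ = P_out/ω = 1574/102.8 = 15.3 N·m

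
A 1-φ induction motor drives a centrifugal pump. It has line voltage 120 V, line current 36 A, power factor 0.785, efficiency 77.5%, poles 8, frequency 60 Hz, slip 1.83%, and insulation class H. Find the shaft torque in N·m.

P_in = V·I·cosφ = 120 × 36 × 0.785 = 3391 W
P_out = η·P_in = 0.775 × 3391 = 2628 W
n_s = 120×60/8 = 900 rpm; n = 900×(1−0.0183) = 884 rpm
ω = 2π×884/60 = 92.57 rad/s
τ = P_out/ω = 2628/92.57 = 28.4 N·m

28.4 N·m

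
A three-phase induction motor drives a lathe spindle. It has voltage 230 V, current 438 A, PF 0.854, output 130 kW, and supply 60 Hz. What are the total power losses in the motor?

P_in = √3·V·I·cosφ = 1.732×230×438×0.854 = 149007 W
P_out = 130000 W
Losses = P_in − P_out = 149007 − 130000 = 19007 W

19 kW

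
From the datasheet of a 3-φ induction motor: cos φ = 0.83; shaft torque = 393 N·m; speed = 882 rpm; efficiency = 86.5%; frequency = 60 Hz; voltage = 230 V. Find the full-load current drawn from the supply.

127 A

ω = 2π×882/60 = 92.36 rad/s; P_out = τω = 393 × 92.36 = 36297 W
P_in = P_out / η = 36297 / 0.865 = 41962 W
I_L = P_in / (√3·V_L·cosφ) = 41962 / (1.732 × 230 × 0.83) = 127 A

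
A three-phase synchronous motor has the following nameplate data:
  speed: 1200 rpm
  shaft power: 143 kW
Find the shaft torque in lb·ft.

839 lb·ft

ω = 2π × 1200/60 = 125.7 rad/s
τ = P/ω = 143000/125.7 = 1138 N·m
In lb·ft: 1138/1.356 = 839 lb·ft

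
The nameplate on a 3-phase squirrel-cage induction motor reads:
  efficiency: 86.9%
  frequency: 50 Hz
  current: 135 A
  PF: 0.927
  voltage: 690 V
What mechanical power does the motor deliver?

P_in = √3·V·I·cosφ = 1.732 × 690 × 135 × 0.927 = 149558 W
P_out = η·P_in = 0.869 × 149558 = 129966 W

130 kW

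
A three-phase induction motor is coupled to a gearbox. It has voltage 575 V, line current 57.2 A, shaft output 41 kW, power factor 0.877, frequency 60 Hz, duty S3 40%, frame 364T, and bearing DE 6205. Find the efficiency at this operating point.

P_out = 41 kW = 41000 W
P_in = √3·V_L·I_L·cosφ = 1.732 × 575 × 57.2 × 0.877 = 49959 W
η = P_out / P_in = 41000 / 49959 = 0.821 = 82.1%

82.1 %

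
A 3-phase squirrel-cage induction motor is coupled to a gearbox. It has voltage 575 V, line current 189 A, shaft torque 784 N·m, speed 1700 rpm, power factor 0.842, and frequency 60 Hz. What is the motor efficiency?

ω = 2π × 1700/60 = 178 rad/s; P_out = τω = 784 × 178 = 139552 W
P_in = √3·V_L·I_L·cosφ = 1.732 × 575 × 189 × 0.842 = 158486 W
η = P_out / P_in = 139552 / 158486 = 0.881 = 88.1%

88.1 %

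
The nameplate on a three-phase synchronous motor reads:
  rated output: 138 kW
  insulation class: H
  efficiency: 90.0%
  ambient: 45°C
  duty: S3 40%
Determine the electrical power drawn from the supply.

153 kW

P_out = 138000 W
P_in = P_out/η = 138000/0.9 = 153333 W = 153 kW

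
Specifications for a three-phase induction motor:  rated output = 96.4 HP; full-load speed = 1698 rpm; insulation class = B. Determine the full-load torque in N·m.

404 N·m

P_out = 96.4 × 746 = 71914 W
ω = 2π × 1698/60 = 177.8 rad/s
τ = P_out/ω = 71914/177.8 = 404 N·m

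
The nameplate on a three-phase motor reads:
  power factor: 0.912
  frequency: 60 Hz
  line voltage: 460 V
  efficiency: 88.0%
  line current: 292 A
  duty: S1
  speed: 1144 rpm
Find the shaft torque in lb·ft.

1150 lb·ft

P_in = √3·V·I·cosφ = 1.732 × 460 × 292 × 0.912 = 212170 W
P_out = η·P_in = 0.88 × 212170 = 186710 W
n = 1144 rpm
ω = 2π×1144/60 = 119.8 rad/s
τ = P_out/ω = 186710/119.8 = 1559 N·m
In lb·ft: 1559/1.356 = 1150 lb·ft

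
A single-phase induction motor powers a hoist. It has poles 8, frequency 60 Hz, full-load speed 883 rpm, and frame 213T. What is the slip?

n_s = 120f/p = 120×60/8 = 900 rpm
s = (n_s − n)/n_s = (900 − 883)/900 = 0.0189

1.9 %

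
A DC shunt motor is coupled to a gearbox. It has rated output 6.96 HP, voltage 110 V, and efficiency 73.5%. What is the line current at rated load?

P_out = 6.96 × 746 = 5192 W
P_in = P_out / η = 5192 / 0.735 = 7064 W
I = P_in / V = 7064 / 110 = 64.2 A

64.2 A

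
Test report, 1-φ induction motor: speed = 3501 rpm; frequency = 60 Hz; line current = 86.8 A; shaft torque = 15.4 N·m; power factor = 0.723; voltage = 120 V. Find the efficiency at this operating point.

ω = 2π × 3501/60 = 366.6 rad/s; P_out = τω = 15.4 × 366.6 = 5646 W
P_in = V·I·cosφ = 120 × 86.8 × 0.723 = 7531 W
η = P_out / P_in = 5646 / 7531 = 0.750 = 75.0%

75.0 %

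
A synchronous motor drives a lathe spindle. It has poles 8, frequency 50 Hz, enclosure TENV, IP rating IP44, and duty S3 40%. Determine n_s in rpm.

750 rpm

n_s = 120f/p = 120×50/8 = 750 rpm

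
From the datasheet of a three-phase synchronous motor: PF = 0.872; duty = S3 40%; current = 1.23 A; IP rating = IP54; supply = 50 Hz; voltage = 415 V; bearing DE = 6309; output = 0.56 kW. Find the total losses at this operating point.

P_in = √3·V·I·cosφ = 1.732×415×1.23×0.872 = 771 W
P_out = 560 W
Losses = P_in − P_out = 771 − 560 = 211 W

211 W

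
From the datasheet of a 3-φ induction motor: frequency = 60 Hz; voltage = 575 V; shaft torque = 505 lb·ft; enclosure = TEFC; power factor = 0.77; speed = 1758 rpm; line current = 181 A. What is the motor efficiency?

90.8 %

τ = 505 lb·ft × 1.356 = 684.8 N·m
ω = 2π × 1758/60 = 184.1 rad/s; P_out = τω = 684.8 × 184.1 = 126072 W
P_in = √3·V_L·I_L·cosφ = 1.732 × 575 × 181 × 0.77 = 138799 W
η = P_out / P_in = 126072 / 138799 = 0.908 = 90.8%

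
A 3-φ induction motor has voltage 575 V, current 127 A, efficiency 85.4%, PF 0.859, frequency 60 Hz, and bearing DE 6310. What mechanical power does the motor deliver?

P_in = √3·V·I·cosφ = 1.732 × 575 × 127 × 0.859 = 108646 W
P_out = η·P_in = 0.854 × 108646 = 92784 W

92.8 kW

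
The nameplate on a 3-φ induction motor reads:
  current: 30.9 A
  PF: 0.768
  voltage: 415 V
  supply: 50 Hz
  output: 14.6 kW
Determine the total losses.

2.46 kW

P_in = √3·V·I·cosφ = 1.732×415×30.9×0.768 = 17058 W
P_out = 14600 W
Losses = P_in − P_out = 17058 − 14600 = 2458 W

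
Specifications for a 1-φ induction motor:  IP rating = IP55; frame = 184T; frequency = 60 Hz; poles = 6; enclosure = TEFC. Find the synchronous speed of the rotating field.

1200 rpm

n_s = 120f/p = 120×60/6 = 1200 rpm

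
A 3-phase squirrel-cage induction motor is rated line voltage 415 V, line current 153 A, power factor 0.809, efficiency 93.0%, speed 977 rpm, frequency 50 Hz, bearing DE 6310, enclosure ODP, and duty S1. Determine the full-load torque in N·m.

P_in = √3·V·I·cosφ = 1.732 × 415 × 153 × 0.809 = 88968 W
P_out = η·P_in = 0.93 × 88968 = 82740 W
n = 977 rpm
ω = 2π×977/60 = 102.3 rad/s
τ = P_out/ω = 82740/102.3 = 809 N·m

809 N·m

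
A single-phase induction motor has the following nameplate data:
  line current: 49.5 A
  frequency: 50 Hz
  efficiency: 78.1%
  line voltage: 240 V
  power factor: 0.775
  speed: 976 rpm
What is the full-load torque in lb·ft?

P_in = V·I·cosφ = 240 × 49.5 × 0.775 = 9207 W
P_out = η·P_in = 0.781 × 9207 = 7191 W
n = 976 rpm
ω = 2π×976/60 = 102.2 rad/s
τ = P_out/ω = 7191/102.2 = 70.36 N·m
In lb·ft: 70.36/1.356 = 51.9 lb·ft

51.9 lb·ft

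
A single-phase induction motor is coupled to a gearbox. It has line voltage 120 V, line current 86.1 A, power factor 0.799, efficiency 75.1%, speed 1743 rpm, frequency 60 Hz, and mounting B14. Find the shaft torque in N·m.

34 N·m

P_in = V·I·cosφ = 120 × 86.1 × 0.799 = 8255 W
P_out = η·P_in = 0.751 × 8255 = 6200 W
n = 1743 rpm
ω = 2π×1743/60 = 182.5 rad/s
τ = P_out/ω = 6200/182.5 = 34 N·m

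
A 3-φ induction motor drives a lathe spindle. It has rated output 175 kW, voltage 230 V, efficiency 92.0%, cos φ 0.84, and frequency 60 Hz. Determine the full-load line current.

568 A

P_out = 175 kW = 175000 W
P_in = P_out / η = 175000 / 0.920 = 190217 W
I_L = P_in / (√3·V_L·cosφ) = 190217 / (1.732 × 230 × 0.84) = 568 A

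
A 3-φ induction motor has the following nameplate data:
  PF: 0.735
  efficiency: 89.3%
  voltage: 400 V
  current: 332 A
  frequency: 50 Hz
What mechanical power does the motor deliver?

151 kW

P_in = √3·V·I·cosφ = 1.732 × 400 × 332 × 0.735 = 169057 W
P_out = η·P_in = 0.893 × 169057 = 150968 W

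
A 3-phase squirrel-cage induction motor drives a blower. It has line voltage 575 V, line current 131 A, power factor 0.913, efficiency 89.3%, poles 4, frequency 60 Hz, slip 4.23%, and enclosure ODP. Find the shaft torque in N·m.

P_in = √3·V·I·cosφ = 1.732 × 575 × 131 × 0.913 = 119113 W
P_out = η·P_in = 0.893 × 119113 = 106368 W
n_s = 120×60/4 = 1800 rpm; n = 1800×(1−0.0423) = 1724 rpm
ω = 2π×1724/60 = 180.5 rad/s
τ = P_out/ω = 106368/180.5 = 589 N·m

589 N·m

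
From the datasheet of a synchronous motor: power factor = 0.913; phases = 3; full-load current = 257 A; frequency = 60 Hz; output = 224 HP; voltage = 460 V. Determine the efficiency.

P_out = 224 × 746 = 167104 W
P_in = √3·V_L·I_L·cosφ = 1.732 × 460 × 257 × 0.913 = 186943 W
η = P_out / P_in = 167104 / 186943 = 0.894 = 89.4%

89.4 %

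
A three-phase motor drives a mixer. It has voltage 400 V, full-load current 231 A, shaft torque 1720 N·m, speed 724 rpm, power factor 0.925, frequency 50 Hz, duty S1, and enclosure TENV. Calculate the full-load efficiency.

88.1 %

ω = 2π × 724/60 = 75.82 rad/s; P_out = τω = 1720 × 75.82 = 130410 W
P_in = √3·V_L·I_L·cosφ = 1.732 × 400 × 231 × 0.925 = 148034 W
η = P_out / P_in = 130410 / 148034 = 0.881 = 88.1%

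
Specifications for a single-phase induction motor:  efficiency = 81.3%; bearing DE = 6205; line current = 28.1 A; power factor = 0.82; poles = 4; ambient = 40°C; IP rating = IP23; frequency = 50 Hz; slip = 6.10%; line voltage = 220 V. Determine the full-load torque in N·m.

P_in = V·I·cosφ = 220 × 28.1 × 0.82 = 5069 W
P_out = η·P_in = 0.813 × 5069 = 4121 W
n_s = 120×50/4 = 1500 rpm; n = 1500×(1−0.061) = 1409 rpm
ω = 2π×1409/60 = 147.6 rad/s
τ = P_out/ω = 4121/147.6 = 27.9 N·m

27.9 N·m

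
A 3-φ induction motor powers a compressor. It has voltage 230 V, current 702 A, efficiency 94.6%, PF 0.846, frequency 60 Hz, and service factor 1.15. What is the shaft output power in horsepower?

300 HP

P_in = √3·V·I·cosφ = 1.732 × 230 × 702 × 0.846 = 236583 W
P_out = η·P_in = 0.946 × 236583 = 223808 W
= 223808/746 = 300 HP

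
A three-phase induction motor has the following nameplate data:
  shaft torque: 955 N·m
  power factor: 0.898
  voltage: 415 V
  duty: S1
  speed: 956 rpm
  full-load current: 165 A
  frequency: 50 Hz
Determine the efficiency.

89.8 %

ω = 2π × 956/60 = 100.1 rad/s; P_out = τω = 955 × 100.1 = 95596 W
P_in = √3·V_L·I_L·cosφ = 1.732 × 415 × 165 × 0.898 = 106502 W
η = P_out / P_in = 95596 / 106502 = 0.898 = 89.8%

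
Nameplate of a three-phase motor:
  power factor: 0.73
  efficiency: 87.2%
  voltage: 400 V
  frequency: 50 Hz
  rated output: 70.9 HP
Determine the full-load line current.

P_out = 70.9 × 746 = 52891 W
P_in = P_out / η = 52891 / 0.872 = 60655 W
I_L = P_in / (√3·V_L·cosφ) = 60655 / (1.732 × 400 × 0.73) = 120 A

120 A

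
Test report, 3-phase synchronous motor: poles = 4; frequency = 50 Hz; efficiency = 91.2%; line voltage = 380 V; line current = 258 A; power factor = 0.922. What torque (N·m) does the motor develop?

P_in = √3·V·I·cosφ = 1.732 × 380 × 258 × 0.922 = 156560 W
P_out = η·P_in = 0.912 × 156560 = 142783 W
n = n_s = 120×50/4 = 1500 rpm (synchronous)
ω = 2π×1500/60 = 157.1 rad/s
τ = P_out/ω = 142783/157.1 = 909 N·m

909 N·m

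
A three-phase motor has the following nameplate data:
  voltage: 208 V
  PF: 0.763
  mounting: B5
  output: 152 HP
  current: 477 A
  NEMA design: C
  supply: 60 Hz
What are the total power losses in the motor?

P_in = √3·V·I·cosφ = 1.732×208×477×0.763 = 131116 W
P_out = 152×746 = 113392 W
Losses = P_in − P_out = 131116 − 113392 = 17724 W

17700 W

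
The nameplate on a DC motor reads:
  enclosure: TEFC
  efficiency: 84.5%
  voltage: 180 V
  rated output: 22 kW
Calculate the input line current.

145 A

P_out = 22 kW = 22000 W
P_in = P_out / η = 22000 / 0.845 = 26036 W
I = P_in / V = 26036 / 180 = 145 A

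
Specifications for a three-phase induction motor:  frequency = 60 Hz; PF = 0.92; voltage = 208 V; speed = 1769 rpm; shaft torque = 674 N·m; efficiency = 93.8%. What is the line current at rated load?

402 A

ω = 2π×1769/60 = 185.2 rad/s; P_out = τω = 674 × 185.2 = 124825 W
P_in = P_out / η = 124825 / 0.938 = 133076 W
I_L = P_in / (√3·V_L·cosφ) = 133076 / (1.732 × 208 × 0.92) = 402 A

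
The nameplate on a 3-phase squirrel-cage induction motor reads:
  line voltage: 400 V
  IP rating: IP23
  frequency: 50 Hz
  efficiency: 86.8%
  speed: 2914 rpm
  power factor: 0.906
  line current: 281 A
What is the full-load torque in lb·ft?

370 lb·ft

P_in = √3·V·I·cosφ = 1.732 × 400 × 281 × 0.906 = 176377 W
P_out = η·P_in = 0.868 × 176377 = 153095 W
n = 2914 rpm
ω = 2π×2914/60 = 305.2 rad/s
τ = P_out/ω = 153095/305.2 = 501.6 N·m
In lb·ft: 501.6/1.356 = 370 lb·ft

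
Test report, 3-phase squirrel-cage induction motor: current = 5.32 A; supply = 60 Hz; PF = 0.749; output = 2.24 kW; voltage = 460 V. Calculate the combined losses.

935 W

P_in = √3·V·I·cosφ = 1.732×460×5.32×0.749 = 3175 W
P_out = 2240 W
Losses = P_in − P_out = 3175 − 2240 = 935 W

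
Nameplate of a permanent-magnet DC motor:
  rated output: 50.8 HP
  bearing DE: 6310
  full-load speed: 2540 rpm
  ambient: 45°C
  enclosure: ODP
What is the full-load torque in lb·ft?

P_out = 50.8 × 746 = 37897 W
ω = 2π × 2540/60 = 266 rad/s
τ = P_out/ω = 37897/266 = 142.5 N·m
In lb·ft: 142.5/1.356 = 105 lb·ft

105 lb·ft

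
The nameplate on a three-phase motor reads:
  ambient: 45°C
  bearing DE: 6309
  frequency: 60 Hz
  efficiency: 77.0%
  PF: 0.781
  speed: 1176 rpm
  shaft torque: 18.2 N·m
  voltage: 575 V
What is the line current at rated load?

ω = 2π×1176/60 = 123.2 rad/s; P_out = τω = 18.2 × 123.2 = 2242 W
P_in = P_out / η = 2242 / 0.770 = 2912 W
I_L = P_in / (√3·V_L·cosφ) = 2912 / (1.732 × 575 × 0.781) = 3.74 A

3.74 A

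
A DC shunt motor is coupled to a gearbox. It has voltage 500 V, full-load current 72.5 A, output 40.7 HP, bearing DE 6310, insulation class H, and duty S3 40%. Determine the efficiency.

83.8 %

P_out = 40.7 × 746 = 30362 W
P_in = V·I = 500 × 72.5 = 36250 W
η = P_out / P_in = 30362 / 36250 = 0.838 = 83.8%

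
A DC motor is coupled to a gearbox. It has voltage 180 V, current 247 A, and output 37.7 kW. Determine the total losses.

P_in = V·I = 180×247 = 44460 W
P_out = 37700 W
Losses = P_in − P_out = 44460 − 37700 = 6760 W

6.76 kW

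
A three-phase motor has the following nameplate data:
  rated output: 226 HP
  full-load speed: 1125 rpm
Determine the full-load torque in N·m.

P_out = 226 × 746 = 168596 W
ω = 2π × 1125/60 = 117.8 rad/s
τ = P_out/ω = 168596/117.8 = 1430 N·m

1430 N·m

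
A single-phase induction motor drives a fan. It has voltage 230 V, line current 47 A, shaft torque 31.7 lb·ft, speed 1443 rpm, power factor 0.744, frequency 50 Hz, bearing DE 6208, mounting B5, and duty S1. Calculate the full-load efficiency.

80.8 %

τ = 31.7 lb·ft × 1.356 = 42.99 N·m
ω = 2π × 1443/60 = 151.1 rad/s; P_out = τω = 42.99 × 151.1 = 6496 W
P_in = V·I·cosφ = 230 × 47 × 0.744 = 8043 W
η = P_out / P_in = 6496 / 8043 = 0.808 = 80.8%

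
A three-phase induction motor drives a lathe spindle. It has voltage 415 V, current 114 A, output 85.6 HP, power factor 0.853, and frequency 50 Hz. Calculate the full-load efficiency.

91.4 %

P_out = 85.6 × 746 = 63858 W
P_in = √3·V_L·I_L·cosφ = 1.732 × 415 × 114 × 0.853 = 69896 W
η = P_out / P_in = 63858 / 69896 = 0.914 = 91.4%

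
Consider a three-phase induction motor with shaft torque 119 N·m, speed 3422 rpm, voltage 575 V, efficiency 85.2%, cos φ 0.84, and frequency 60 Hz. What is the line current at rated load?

ω = 2π×3422/60 = 358.4 rad/s; P_out = τω = 119 × 358.4 = 42650 W
P_in = P_out / η = 42650 / 0.852 = 50059 W
I_L = P_in / (√3·V_L·cosφ) = 50059 / (1.732 × 575 × 0.84) = 59.8 A

59.8 A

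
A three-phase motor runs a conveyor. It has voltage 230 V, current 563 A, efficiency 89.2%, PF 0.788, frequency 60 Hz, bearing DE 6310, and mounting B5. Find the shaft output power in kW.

158 kW

P_in = √3·V·I·cosφ = 1.732 × 230 × 563 × 0.788 = 176730 W
P_out = η·P_in = 0.892 × 176730 = 157643 W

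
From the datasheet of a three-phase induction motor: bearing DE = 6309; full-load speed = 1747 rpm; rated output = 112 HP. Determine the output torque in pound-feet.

337 lb·ft

P_out = 112 × 746 = 83552 W
ω = 2π × 1747/60 = 182.9 rad/s
τ = P_out/ω = 83552/182.9 = 456.8 N·m
In lb·ft: 456.8/1.356 = 337 lb·ft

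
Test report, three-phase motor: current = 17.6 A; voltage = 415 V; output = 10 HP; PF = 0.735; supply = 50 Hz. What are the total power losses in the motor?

P_in = √3·V·I·cosφ = 1.732×415×17.6×0.735 = 9298 W
P_out = 10×746 = 7460 W
Losses = P_in − P_out = 9298 − 7460 = 1838 W

1840 W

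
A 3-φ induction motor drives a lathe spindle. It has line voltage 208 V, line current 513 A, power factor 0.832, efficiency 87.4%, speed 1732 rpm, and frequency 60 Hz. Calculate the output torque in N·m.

741 N·m

P_in = √3·V·I·cosφ = 1.732 × 208 × 513 × 0.832 = 153763 W
P_out = η·P_in = 0.874 × 153763 = 134389 W
n = 1732 rpm
ω = 2π×1732/60 = 181.4 rad/s
τ = P_out/ω = 134389/181.4 = 741 N·m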